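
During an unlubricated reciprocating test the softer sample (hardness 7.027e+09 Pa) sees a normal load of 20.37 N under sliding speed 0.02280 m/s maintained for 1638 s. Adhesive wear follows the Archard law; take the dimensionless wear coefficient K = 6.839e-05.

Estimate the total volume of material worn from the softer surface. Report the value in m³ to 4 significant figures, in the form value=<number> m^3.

value=7.404e-12 m^3

Intermediates are printed rounded, and the computation maintains full float precision; one final rounding: four significant figures.
The distance L = v·t = 0.02280 m/s × 1638 s = 37.35 m.
As SI base values: W = 20.37 N, H = 7.027e+09 Pa, K = 6.839e-05.
Apply Archard: V = K·W·L/H = 6.839e-05 · 20.37 · 37.35 / 7.027e+09 = 7.404e-12 m³.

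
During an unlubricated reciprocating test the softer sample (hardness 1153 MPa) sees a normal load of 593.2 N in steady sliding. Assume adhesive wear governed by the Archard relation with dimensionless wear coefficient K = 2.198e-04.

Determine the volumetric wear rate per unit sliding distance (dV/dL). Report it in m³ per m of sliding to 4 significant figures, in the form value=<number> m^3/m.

value=1.131e-10 m^3/m

Quoted intermediates are rounded; the algebra carries exact precision — one final rounding: four significant figures.
Hardness H = 1153 MPa = 1.153e+09 Pa.
Expressed in SI base units: W = 593.2 N, H = 1.153e+09 Pa, K = 2.198e-04.
Wear rate dV/dL = K·W/H — distance-free: 2.198e-04 · 593.2 / 1.153e+09 = 1.131e-10 m³/m.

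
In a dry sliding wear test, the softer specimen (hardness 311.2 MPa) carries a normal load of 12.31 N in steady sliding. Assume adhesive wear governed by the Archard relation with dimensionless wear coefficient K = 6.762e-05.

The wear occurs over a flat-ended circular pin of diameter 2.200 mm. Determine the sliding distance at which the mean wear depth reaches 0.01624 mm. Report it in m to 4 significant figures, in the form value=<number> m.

The algebra keeps exact precision, and intermediate values are displayed rounded, and rounded just once: 4 significant digits.
Convert: Hardness H = 311.2 MPa = 3.112e+08 Pa.
Convert: Pin diameter d = 2.200 mm = 0.002200 m. Contact area A = π·d²/4 = π·(0.002200 m)²/4 = 3.801e-06 m².
Convert: Depth limit h_lim = 0.01624 mm = 1.624e-05 m.
Expressed in SI base units: W = 12.31 N, H = 3.112e+08 Pa, K = 6.762e-05.
Wearable volume V_lim = h_lim·A = 1.624e-05 · 3.801e-06 = 6.173e-11 m³.
Sliding life L = V_lim·H/(K·W) = 6.173e-11 · 3.112e+08 / (6.762e-05 · 12.31) = 23.08 m.

value=23.08 m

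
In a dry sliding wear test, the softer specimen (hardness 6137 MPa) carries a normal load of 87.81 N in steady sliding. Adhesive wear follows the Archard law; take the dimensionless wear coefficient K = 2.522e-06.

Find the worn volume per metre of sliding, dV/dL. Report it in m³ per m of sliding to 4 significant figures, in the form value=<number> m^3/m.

value=3.609e-14 m^3/m

All working math holds full precision, and the intermediates are displayed rounded; rounded just once, at 4 significant digits.
Convert: Hardness H = 6137 MPa = 6.137e+09 Pa.
SI base units throughout: W = 87.81 N, H = 6.137e+09 Pa, K = 2.522e-06.
The wear rate dV/dL = K·W/H — distance-free: 2.522e-06 · 87.81 / 6.137e+09 = 3.609e-14 m³/m.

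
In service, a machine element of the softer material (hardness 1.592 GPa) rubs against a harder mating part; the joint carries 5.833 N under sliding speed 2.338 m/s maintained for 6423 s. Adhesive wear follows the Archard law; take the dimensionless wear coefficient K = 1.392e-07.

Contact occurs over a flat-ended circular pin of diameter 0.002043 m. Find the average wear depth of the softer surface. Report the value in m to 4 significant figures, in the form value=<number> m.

The intermediates are displayed rounded — all working math maintains exact precision. Rounded just once, at 4 significant digits.
Convert: The distance L = v·t = 2.338 m/s × 6423 s = 1.502e+04 m.
Convert: Hardness H = 1.592 GPa = 1.592e+09 Pa.
Convert: Contact area A = π·d²/4 = π·(0.002043 m)²/4 = 3.278e-06 m².
As SI base values: W = 5.833 N, H = 1.592e+09 Pa, K = 1.392e-07.
Archard relation: V = K·W·L/H = 1.392e-07 · 5.833 · 1.502e+04 / 1.592e+09 = 7.659e-12 m³.
Depth h = V/A = 7.659e-12 / 3.278e-06 = 2.336e-06 m.

value=2.336e-06 m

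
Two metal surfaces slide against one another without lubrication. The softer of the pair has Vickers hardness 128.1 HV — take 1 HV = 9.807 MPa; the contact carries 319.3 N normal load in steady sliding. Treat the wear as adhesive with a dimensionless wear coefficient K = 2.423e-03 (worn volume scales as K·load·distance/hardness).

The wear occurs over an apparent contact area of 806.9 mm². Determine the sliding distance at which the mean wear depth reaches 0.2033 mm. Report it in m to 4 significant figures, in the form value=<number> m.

value=266.4 m

All arithmetic maintains exact precision — shown intermediates are rounded, and one last rounding: 4 significant digits.
Convert: Hardness H = 128.1 HV × 9.807 MPa/HV = 1256 MPa = 1.256e+09 Pa.
Convert: Contact area A = 806.9 mm² = 8.069e-04 m².
Convert: Depth limit h_lim = 0.2033 mm = 2.033e-04 m.
Expressed in SI base units: W = 319.3 N, H = 1.256e+09 Pa, K = 2.423e-03.
Allowed volume V_lim = h_lim·A = 2.033e-04 · 8.069e-04 = 1.640e-07 m³.
Thus life L = V_lim·H/(K·W) = 1.640e-07 · 1.256e+09 / (2.423e-03 · 319.3) = 266.4 m.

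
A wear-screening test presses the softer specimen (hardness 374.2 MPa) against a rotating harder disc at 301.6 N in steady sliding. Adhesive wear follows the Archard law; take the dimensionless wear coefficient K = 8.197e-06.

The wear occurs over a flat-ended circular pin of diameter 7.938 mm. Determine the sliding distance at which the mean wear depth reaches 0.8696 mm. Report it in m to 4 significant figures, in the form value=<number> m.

value=6514 m

Intermediate values appear rounded, and all arithmetic maintains full float precision — rounded once at the end: four significant digits.
Convert: Hardness H = 374.2 MPa = 3.742e+08 Pa.
Convert: Pin diameter d = 7.938 mm = 0.007938 m. Contact area A = π·d²/4 = π·(0.007938 m)²/4 = 4.949e-05 m².
Convert: Depth limit h_lim = 0.8696 mm = 8.696e-04 m.
Collected in SI base units: W = 301.6 N, H = 3.742e+08 Pa, K = 8.197e-06.
Volume at the limit: V_lim = h_lim·A = 8.696e-04 · 4.949e-05 = 4.304e-08 m³.
Inverting, life L = V_lim·H/(K·W) = 4.304e-08 · 3.742e+08 / (8.197e-06 · 301.6) = 6514 m.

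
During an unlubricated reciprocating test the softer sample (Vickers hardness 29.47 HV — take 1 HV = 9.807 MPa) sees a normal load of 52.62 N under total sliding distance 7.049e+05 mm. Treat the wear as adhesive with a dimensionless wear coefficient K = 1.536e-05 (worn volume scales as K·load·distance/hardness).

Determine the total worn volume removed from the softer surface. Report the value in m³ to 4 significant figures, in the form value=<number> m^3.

value=1.971e-09 m^3

Displayed values are rounded. All working math runs at exact precision, and a single final rounding to 4 significant figures.
Distance covered L = 7.049e+05 mm = 704.9 m.
Hardness H = 29.47 HV × 9.807 MPa/HV = 289.0 MPa = 2.890e+08 Pa.
As SI base values: W = 52.62 N, H = 2.890e+08 Pa, K = 1.536e-05.
Archard relation: V = K·W·L/H = 1.536e-05 · 52.62 · 704.9 / 2.890e+08 = 1.971e-09 m³.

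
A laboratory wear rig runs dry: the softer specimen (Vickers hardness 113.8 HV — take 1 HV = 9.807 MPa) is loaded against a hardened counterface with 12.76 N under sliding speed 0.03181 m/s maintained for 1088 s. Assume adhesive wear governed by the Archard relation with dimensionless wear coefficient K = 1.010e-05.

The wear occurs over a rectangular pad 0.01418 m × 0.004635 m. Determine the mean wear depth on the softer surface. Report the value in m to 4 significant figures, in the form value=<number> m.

value=6.081e-08 m

Quoted intermediates are rounded — all working math carries full float precision; one last rounding: 4 significant digits.
Total distance L = v·t = 0.03181 m/s × 1088 s = 34.61 m.
Hardness H = 113.8 HV × 9.807 MPa/HV = 1116 MPa = 1.116e+09 Pa.
Contact area A = 0.01418 m × 0.004635 m = 6.572e-05 m².
Collected in SI base units: W = 12.76 N, H = 1.116e+09 Pa, K = 1.010e-05.
Volume removed: V = K·W·L/H = 1.010e-05 · 12.76 · 34.61 / 1.116e+09 = 3.997e-12 m³.
Mean wear depth h = V/A = 3.997e-12 / 6.572e-05 = 6.081e-08 m.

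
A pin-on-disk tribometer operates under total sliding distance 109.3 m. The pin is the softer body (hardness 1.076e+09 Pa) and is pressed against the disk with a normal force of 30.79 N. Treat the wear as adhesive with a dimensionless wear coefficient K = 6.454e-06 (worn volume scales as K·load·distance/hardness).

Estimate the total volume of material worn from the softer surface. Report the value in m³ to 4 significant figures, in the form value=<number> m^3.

Quoted intermediates are rounded; the computation keeps full precision — a single final rounding to 4 significant figures.
SI base units throughout: W = 30.79 N, H = 1.076e+09 Pa, K = 6.454e-06.
Apply Archard: V = K·W·L/H = 6.454e-06 · 30.79 · 109.3 / 1.076e+09 = 2.019e-11 m³.

value=2.019e-11 m^3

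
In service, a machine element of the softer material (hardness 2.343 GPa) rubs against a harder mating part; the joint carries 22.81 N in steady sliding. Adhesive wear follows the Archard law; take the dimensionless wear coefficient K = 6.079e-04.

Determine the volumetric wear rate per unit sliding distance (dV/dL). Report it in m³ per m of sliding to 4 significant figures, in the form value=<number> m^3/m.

All working math maintains full float precision, and intermediates appear rounded — rounded once at the end to four significant figures.
Convert: Hardness H = 2.343 GPa = 2.343e+09 Pa.
In SI base units: W = 22.81 N, H = 2.343e+09 Pa, K = 6.079e-04.
Volumetric rate dV/dL = K·W/H (no L dependence): 6.079e-04 · 22.81 / 2.343e+09 = 5.918e-12 m³/m.

value=5.918e-12 m^3/m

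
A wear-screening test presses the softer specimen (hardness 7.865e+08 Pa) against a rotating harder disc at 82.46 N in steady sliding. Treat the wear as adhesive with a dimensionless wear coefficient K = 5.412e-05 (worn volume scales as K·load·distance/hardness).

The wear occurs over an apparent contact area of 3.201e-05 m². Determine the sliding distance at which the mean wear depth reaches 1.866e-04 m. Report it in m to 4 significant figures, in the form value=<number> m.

Intermediates are shown rounded — all working math runs at full precision; rounded just once to four significant digits.
In SI base units: W = 82.46 N, H = 7.865e+08 Pa, K = 5.412e-05.
Volume at the limit: V_lim = h_lim·A = 1.866e-04 · 3.201e-05 = 5.973e-09 m³.
Life L = V_lim·H/(K·W) = 5.973e-09 · 7.865e+08 / (5.412e-05 · 82.46) = 1053 m.

value=1053 m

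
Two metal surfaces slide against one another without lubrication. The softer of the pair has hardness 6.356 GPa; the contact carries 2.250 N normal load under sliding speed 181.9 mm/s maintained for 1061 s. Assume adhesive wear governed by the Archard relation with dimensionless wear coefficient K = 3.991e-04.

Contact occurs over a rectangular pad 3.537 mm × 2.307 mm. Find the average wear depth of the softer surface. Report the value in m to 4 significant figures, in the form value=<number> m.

value=3.342e-06 m

Displayed values are rounded — every step maintains full float precision. Rounded once at the end to 4 significant digits.
Convert: Sliding speed v = 181.9 mm/s = 0.1819 m/s. Path length L = v·t = 0.1819 m/s × 1061 s = 193.0 m.
Convert: Hardness H = 6.356 GPa = 6.356e+09 Pa.
Convert: Pad sides 3.537 mm × 2.307 mm = 0.003537 m × 0.002307 m. Contact area A = 0.003537 m × 0.002307 m = 8.160e-06 m².
Working in SI base units: W = 2.250 N, H = 6.356e+09 Pa, K = 3.991e-04.
The Archard volume V = K·W·L/H = 3.991e-04 · 2.250 · 193.0 / 6.356e+09 = 2.727e-11 m³.
Wear depth h = V/A = 2.727e-11 / 8.160e-06 = 3.342e-06 m.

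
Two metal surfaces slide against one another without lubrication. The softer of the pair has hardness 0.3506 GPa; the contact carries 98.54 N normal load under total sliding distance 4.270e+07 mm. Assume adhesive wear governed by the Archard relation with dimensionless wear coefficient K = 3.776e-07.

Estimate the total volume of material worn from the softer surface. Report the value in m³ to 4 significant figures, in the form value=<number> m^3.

value=4.532e-09 m^3

All arithmetic carries full precision. The intermediates appear rounded; rounded just once to 4 significant figures.
Convert: Distance L = 4.270e+07 mm = 4.270e+04 m.
Convert: Hardness H = 0.3506 GPa = 3.506e+08 Pa.
In SI base units: W = 98.54 N, H = 3.506e+08 Pa, K = 3.776e-07.
Archard volume V = K·W·L/H = 3.776e-07 · 98.54 · 4.270e+04 / 3.506e+08 = 4.532e-09 m³.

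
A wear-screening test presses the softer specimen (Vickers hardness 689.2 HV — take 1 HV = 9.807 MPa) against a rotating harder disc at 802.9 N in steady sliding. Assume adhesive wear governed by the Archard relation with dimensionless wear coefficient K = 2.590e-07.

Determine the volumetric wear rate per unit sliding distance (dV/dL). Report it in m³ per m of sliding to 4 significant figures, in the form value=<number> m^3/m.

value=3.077e-14 m^3/m

Every step runs at full precision; shown intermediates are rounded, and one final rounding to four significant digits.
Hardness H = 689.2 HV × 9.807 MPa/HV = 6759 MPa = 6.759e+09 Pa.
As SI base values: W = 802.9 N, H = 6.759e+09 Pa, K = 2.590e-07.
Rate of wear dV/dL = K·W/H, so: 2.590e-07 · 802.9 / 6.759e+09 = 3.077e-14 m³/m.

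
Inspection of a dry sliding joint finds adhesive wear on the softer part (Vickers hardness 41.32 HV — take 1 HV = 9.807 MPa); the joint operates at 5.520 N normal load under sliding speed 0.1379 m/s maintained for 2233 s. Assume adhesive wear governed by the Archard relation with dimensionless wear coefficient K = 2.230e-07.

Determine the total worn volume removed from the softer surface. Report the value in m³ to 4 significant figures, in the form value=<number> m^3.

The intermediates appear rounded, and all arithmetic maintains full precision. Rounded once at the end to four significant figures.
Convert: Sliding distance L = v·t = 0.1379 m/s × 2233 s = 307.9 m.
Convert: Hardness H = 41.32 HV × 9.807 MPa/HV = 405.2 MPa = 4.052e+08 Pa.
Restated in SI base units: W = 5.520 N, H = 4.052e+08 Pa, K = 2.230e-07.
By Archard's law, V = K·W·L/H = 2.230e-07 · 5.520 · 307.9 / 4.052e+08 = 9.354e-13 m³.

value=9.354e-13 m^3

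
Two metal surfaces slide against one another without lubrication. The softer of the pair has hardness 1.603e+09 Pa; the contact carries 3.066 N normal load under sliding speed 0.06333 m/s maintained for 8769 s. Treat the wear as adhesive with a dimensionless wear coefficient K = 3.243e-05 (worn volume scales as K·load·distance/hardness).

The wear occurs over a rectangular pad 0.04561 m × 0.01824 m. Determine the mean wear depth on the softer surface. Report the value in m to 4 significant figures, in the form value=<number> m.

value=4.141e-08 m

Printed values are rounded — every step maintains full precision, and rounded once at the end: four significant figures.
Convert: Path length L = v·t = 0.06333 m/s × 8769 s = 555.3 m.
Convert: Contact area A = 0.04561 m × 0.01824 m = 8.319e-04 m².
In SI base units: W = 3.066 N, H = 1.603e+09 Pa, K = 3.243e-05.
Volume removed: V = K·W·L/H = 3.243e-05 · 3.066 · 555.3 / 1.603e+09 = 3.445e-11 m³.
Wear depth h = V/A = 3.445e-11 / 8.319e-04 = 4.141e-08 m.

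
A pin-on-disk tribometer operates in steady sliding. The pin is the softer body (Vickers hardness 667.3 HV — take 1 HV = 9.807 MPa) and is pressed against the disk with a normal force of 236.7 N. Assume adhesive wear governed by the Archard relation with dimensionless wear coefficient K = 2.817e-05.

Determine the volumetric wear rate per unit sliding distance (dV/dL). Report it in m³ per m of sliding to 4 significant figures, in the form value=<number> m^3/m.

Intermediate values appear rounded — every step keeps exact precision; rounded once at the end to four significant digits.
Convert: Hardness H = 667.3 HV × 9.807 MPa/HV = 6544 MPa = 6.544e+09 Pa.
As SI base values: W = 236.7 N, H = 6.544e+09 Pa, K = 2.817e-05.
Rate of wear dV/dL = K·W/H (no L dependence): 2.817e-05 · 236.7 / 6.544e+09 = 1.019e-12 m³/m.

value=1.019e-12 m^3/m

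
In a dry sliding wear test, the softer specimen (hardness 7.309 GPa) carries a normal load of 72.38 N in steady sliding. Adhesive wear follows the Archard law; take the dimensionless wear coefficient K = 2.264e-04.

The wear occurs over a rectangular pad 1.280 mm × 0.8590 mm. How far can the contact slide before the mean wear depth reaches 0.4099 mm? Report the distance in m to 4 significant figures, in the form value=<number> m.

Printed values are rounded, and the computation holds full float precision; rounded once at the end to 4 significant digits.
Hardness H = 7.309 GPa = 7.309e+09 Pa.
Pad sides 1.280 mm × 0.8590 mm = 1.280e-03 m × 8.590e-04 m. Contact area A = 1.280e-03 m × 8.590e-04 m = 1.100e-06 m².
Depth limit h_lim = 0.4099 mm = 4.099e-04 m.
In SI base units, W = 72.38 N, H = 7.309e+09 Pa, K = 2.264e-04.
Allowed volume V_lim = h_lim·A = 4.099e-04 · 1.100e-06 = 4.507e-10 m³.
Life L = V_lim·H/(K·W) = 4.507e-10 · 7.309e+09 / (2.264e-04 · 72.38) = 201.0 m.

value=201.0 m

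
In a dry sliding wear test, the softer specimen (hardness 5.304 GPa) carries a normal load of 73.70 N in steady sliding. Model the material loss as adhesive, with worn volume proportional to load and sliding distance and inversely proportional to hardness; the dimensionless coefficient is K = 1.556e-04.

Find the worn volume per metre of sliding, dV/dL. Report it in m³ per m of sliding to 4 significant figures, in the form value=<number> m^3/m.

Each operation runs at full float precision, and intermediate values appear rounded. Rounded once at the end, at 4 significant figures.
Hardness H = 5.304 GPa = 5.304e+09 Pa.
Working in SI base units: W = 73.70 N, H = 5.304e+09 Pa, K = 1.556e-04.
Volumetric rate dV/dL = K·W/H, per unit distance: 1.556e-04 · 73.70 / 5.304e+09 = 2.162e-12 m³/m.

value=2.162e-12 m^3/m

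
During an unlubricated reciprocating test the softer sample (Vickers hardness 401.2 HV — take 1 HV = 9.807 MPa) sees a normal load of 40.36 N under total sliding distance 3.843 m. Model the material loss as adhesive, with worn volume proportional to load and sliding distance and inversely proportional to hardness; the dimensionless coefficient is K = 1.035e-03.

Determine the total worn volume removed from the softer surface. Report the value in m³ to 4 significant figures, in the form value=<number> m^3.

value=4.080e-11 m^3

The computation holds full float precision. The intermediates are displayed rounded. Rounded just once to four significant digits.
Convert: Hardness H = 401.2 HV × 9.807 MPa/HV = 3935 MPa = 3.935e+09 Pa.
In SI base units, W = 40.36 N, H = 3.935e+09 Pa, K = 1.035e-03.
Volume removed: V = K·W·L/H = 1.035e-03 · 40.36 · 3.843 / 3.935e+09 = 4.080e-11 m³.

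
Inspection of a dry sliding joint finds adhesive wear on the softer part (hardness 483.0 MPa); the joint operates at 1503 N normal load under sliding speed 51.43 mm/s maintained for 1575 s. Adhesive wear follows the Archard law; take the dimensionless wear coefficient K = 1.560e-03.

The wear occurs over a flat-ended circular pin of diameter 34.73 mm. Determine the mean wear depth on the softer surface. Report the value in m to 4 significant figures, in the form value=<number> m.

value=4.151e-04 m

The algebra runs at full precision — intermediate values are shown rounded, and a lone final rounding, at 4 significant figures.
Convert: Sliding speed v = 51.43 mm/s = 0.05143 m/s. The distance L = v·t = 0.05143 m/s × 1575 s = 81.00 m.
Convert: Hardness H = 483.0 MPa = 4.830e+08 Pa.
Convert: Pin diameter d = 34.73 mm = 0.03473 m. Contact area A = π·d²/4 = π·(0.03473 m)²/4 = 9.473e-04 m².
As SI base values: W = 1503 N, H = 4.830e+08 Pa, K = 1.560e-03.
Archard volume V = K·W·L/H = 1.560e-03 · 1503 · 81.00 / 4.830e+08 = 3.932e-07 m³.
Mean depth h = V/A = 3.932e-07 / 9.473e-04 = 4.151e-04 m.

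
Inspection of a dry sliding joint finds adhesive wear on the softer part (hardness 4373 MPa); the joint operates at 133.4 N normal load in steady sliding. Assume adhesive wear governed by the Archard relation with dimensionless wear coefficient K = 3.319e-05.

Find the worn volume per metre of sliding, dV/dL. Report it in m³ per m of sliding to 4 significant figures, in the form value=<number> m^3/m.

value=1.012e-12 m^3/m

All arithmetic carries full float precision — the intermediates appear rounded — rounded once at the end: 4 significant digits.
Hardness H = 4373 MPa = 4.373e+09 Pa.
Working in SI base units: W = 133.4 N, H = 4.373e+09 Pa, K = 3.319e-05.
The wear rate dV/dL = K·W/H: 3.319e-05 · 133.4 / 4.373e+09 = 1.012e-12 m³/m.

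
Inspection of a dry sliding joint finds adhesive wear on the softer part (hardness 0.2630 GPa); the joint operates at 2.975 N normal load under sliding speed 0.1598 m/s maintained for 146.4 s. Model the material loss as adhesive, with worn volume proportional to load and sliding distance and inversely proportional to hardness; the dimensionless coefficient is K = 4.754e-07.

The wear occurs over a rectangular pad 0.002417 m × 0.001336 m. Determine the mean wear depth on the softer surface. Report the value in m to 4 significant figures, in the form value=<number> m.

Each operation carries full float precision; the intermediates are displayed rounded, and one last rounding, at 4 significant figures.
Convert: Distance L = v·t = 0.1598 m/s × 146.4 s = 23.39 m.
Convert: Hardness H = 0.2630 GPa = 2.630e+08 Pa.
Convert: Contact area A = 0.002417 m × 0.001336 m = 3.229e-06 m².
In SI base units, W = 2.975 N, H = 2.630e+08 Pa, K = 4.754e-07.
Volume removed: V = K·W·L/H = 4.754e-07 · 2.975 · 23.39 / 2.630e+08 = 1.258e-13 m³.
Average depth h = V/A = 1.258e-13 / 3.229e-06 = 3.896e-08 m.

value=3.896e-08 m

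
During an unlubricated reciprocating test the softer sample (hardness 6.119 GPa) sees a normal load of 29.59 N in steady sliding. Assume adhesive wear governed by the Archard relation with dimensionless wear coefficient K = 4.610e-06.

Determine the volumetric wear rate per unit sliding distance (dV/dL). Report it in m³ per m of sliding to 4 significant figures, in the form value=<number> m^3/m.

value=2.229e-14 m^3/m

The computation keeps full precision — intermediate values are displayed rounded; one last rounding, at four significant figures.
Hardness H = 6.119 GPa = 6.119e+09 Pa.
Expressed in SI base units: W = 29.59 N, H = 6.119e+09 Pa, K = 4.610e-06.
Rate of wear dV/dL = K·W/H — distance-free: 4.610e-06 · 29.59 / 6.119e+09 = 2.229e-14 m³/m.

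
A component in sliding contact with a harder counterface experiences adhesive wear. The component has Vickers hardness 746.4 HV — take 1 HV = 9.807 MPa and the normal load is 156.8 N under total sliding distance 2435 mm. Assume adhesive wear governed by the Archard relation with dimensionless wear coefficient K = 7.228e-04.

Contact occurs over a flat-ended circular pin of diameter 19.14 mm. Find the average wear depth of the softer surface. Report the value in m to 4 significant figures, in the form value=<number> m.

value=1.310e-07 m

All arithmetic keeps full float precision; intermediate values are shown rounded, and rounded just once to four significant figures.
Convert: Total distance L = 2435 mm = 2.435 m.
Convert: Hardness H = 746.4 HV × 9.807 MPa/HV = 7320 MPa = 7.320e+09 Pa.
Convert: Pin diameter d = 19.14 mm = 0.01914 m. Contact area A = π·d²/4 = π·(0.01914 m)²/4 = 2.877e-04 m².
Expressed in SI base units: W = 156.8 N, H = 7.320e+09 Pa, K = 7.228e-04.
Apply Archard: V = K·W·L/H = 7.228e-04 · 156.8 · 2.435 / 7.320e+09 = 3.770e-11 m³.
Depth h = V/A = 3.770e-11 / 2.877e-04 = 1.310e-07 m.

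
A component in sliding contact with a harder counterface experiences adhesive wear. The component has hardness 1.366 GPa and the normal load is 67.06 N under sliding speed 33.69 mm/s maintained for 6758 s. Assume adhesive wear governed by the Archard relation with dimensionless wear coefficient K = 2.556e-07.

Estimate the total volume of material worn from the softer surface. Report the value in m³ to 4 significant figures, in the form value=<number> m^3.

value=2.857e-12 m^3

Intermediates appear rounded; the algebra keeps full float precision. Rounded once at the end, at 4 significant digits.
Convert: Sliding speed v = 33.69 mm/s = 0.03369 m/s. Distance covered L = v·t = 0.03369 m/s × 6758 s = 227.7 m.
Convert: Hardness H = 1.366 GPa = 1.366e+09 Pa.
SI base units throughout: W = 67.06 N, H = 1.366e+09 Pa, K = 2.556e-07.
Archard volume V = K·W·L/H = 2.556e-07 · 67.06 · 227.7 / 1.366e+09 = 2.857e-12 m³.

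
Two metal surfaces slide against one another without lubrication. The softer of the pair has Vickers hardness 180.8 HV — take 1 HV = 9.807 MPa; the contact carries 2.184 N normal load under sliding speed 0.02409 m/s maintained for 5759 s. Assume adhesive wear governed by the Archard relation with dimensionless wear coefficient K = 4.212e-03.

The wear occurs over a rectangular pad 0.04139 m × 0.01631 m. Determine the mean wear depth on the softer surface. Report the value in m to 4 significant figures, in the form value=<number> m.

Every step carries full precision, and printed values are rounded; rounded just once to four significant digits.
Convert: Distance covered L = v·t = 0.02409 m/s × 5759 s = 138.7 m.
Convert: Hardness H = 180.8 HV × 9.807 MPa/HV = 1773 MPa = 1.773e+09 Pa.
Convert: Contact area A = 0.04139 m × 0.01631 m = 6.751e-04 m².
Expressed in SI base units: W = 2.184 N, H = 1.773e+09 Pa, K = 4.212e-03.
Volume removed: V = K·W·L/H = 4.212e-03 · 2.184 · 138.7 / 1.773e+09 = 7.198e-10 m³.
Depth of wear h = V/A = 7.198e-10 / 6.751e-04 = 1.066e-06 m.

value=1.066e-06 m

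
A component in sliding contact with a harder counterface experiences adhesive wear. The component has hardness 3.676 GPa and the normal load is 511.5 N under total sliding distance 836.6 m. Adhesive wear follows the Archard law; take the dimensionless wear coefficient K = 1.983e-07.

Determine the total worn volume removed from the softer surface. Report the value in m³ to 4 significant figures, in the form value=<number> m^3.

The intermediates are displayed rounded; each operation keeps full float precision, and one last rounding: 4 significant figures.
Hardness H = 3.676 GPa = 3.676e+09 Pa.
Restated in SI base units: W = 511.5 N, H = 3.676e+09 Pa, K = 1.983e-07.
Worn volume V = K·W·L/H = 1.983e-07 · 511.5 · 836.6 / 3.676e+09 = 2.308e-11 m³.

value=2.308e-11 m^3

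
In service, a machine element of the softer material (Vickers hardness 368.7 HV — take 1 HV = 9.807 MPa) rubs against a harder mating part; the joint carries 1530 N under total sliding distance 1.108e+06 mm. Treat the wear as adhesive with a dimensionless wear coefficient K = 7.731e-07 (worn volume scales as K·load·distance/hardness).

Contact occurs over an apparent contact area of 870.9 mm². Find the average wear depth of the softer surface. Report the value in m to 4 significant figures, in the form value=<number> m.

value=4.162e-07 m

The computation holds exact precision — intermediates are shown rounded — one last rounding: four significant digits.
Distance covered L = 1.108e+06 mm = 1108 m.
Hardness H = 368.7 HV × 9.807 MPa/HV = 3616 MPa = 3.616e+09 Pa.
Contact area A = 870.9 mm² = 8.709e-04 m².
Restated in SI base units: W = 1530 N, H = 3.616e+09 Pa, K = 7.731e-07.
Wear volume V = K·W·L/H = 7.731e-07 · 1530 · 1108 / 3.616e+09 = 3.625e-10 m³.
Average depth h = V/A = 3.625e-10 / 8.709e-04 = 4.162e-07 m.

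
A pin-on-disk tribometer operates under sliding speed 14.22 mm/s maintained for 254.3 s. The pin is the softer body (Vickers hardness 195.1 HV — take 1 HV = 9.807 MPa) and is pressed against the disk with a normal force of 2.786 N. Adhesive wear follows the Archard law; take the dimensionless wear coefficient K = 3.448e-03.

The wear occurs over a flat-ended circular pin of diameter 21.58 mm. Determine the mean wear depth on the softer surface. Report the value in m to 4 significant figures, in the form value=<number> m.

value=4.964e-08 m

The algebra runs at full float precision, and intermediate values are printed rounded, and rounded just once: four significant digits.
Convert: Sliding speed v = 14.22 mm/s = 0.01422 m/s. Distance L = v·t = 0.01422 m/s × 254.3 s = 3.616 m.
Convert: Hardness H = 195.1 HV × 9.807 MPa/HV = 1913 MPa = 1.913e+09 Pa.
Convert: Pin diameter d = 21.58 mm = 0.02158 m. Contact area A = π·d²/4 = π·(0.02158 m)²/4 = 3.658e-04 m².
Working in SI base units: W = 2.786 N, H = 1.913e+09 Pa, K = 3.448e-03.
By Archard's law, V = K·W·L/H = 3.448e-03 · 2.786 · 3.616 / 1.913e+09 = 1.816e-11 m³.
Mean wear depth h = V/A = 1.816e-11 / 3.658e-04 = 4.964e-08 m.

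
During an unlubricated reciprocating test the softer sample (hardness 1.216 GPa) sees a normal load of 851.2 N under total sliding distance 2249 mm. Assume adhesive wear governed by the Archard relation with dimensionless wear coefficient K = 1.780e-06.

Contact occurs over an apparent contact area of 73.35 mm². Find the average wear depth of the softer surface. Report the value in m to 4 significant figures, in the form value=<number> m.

Each operation maintains exact precision, and intermediates are displayed rounded. Rounded just once: four significant digits.
Total distance L = 2249 mm = 2.249 m.
Hardness H = 1.216 GPa = 1.216e+09 Pa.
Contact area A = 73.35 mm² = 7.335e-05 m².
Restated in SI base units: W = 851.2 N, H = 1.216e+09 Pa, K = 1.780e-06.
By Archard's law, V = K·W·L/H = 1.780e-06 · 851.2 · 2.249 / 1.216e+09 = 2.802e-12 m³.
Depth h = V/A = 2.802e-12 / 7.335e-05 = 3.820e-08 m.

value=3.820e-08 m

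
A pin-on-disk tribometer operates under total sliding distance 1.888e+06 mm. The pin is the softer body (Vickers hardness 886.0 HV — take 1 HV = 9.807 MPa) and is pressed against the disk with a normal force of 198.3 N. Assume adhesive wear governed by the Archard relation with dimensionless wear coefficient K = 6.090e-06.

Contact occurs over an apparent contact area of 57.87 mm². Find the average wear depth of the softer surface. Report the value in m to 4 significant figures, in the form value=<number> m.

value=4.534e-06 m

Each operation maintains full float precision, and intermediate values appear rounded, and rounded just once, at 4 significant digits.
Sliding distance L = 1.888e+06 mm = 1888 m.
Hardness H = 886.0 HV × 9.807 MPa/HV = 8689 MPa = 8.689e+09 Pa.
Contact area A = 57.87 mm² = 5.787e-05 m².
Working in SI base units: W = 198.3 N, H = 8.689e+09 Pa, K = 6.090e-06.
Wear volume V = K·W·L/H = 6.090e-06 · 198.3 · 1888 / 8.689e+09 = 2.624e-10 m³.
Depth h = V/A = 2.624e-10 / 5.787e-05 = 4.534e-06 m.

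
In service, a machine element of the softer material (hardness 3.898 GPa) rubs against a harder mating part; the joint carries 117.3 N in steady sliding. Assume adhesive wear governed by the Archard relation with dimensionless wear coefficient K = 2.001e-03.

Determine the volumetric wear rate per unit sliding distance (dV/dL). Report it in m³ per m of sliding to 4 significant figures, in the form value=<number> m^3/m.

The computation runs at exact precision — intermediates appear rounded, and a lone final rounding to 4 significant digits.
Convert: Hardness H = 3.898 GPa = 3.898e+09 Pa.
Restated in SI base units: W = 117.3 N, H = 3.898e+09 Pa, K = 2.001e-03.
Sliding wear rate dV/dL = K·W/H (independent of L): 2.001e-03 · 117.3 / 3.898e+09 = 6.021e-11 m³/m.

value=6.021e-11 m^3/m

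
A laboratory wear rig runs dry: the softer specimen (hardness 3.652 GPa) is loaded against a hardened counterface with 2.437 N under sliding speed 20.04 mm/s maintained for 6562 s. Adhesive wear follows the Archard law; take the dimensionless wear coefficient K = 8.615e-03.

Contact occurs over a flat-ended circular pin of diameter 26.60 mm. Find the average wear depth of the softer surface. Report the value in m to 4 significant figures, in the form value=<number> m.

Each operation maintains exact precision, and quoted intermediates are rounded, and rounded just once, at four significant figures.
Convert: Sliding speed v = 20.04 mm/s = 0.02004 m/s. The distance L = v·t = 0.02004 m/s × 6562 s = 131.5 m.
Convert: Hardness H = 3.652 GPa = 3.652e+09 Pa.
Convert: Pin diameter d = 26.60 mm = 0.02660 m. Contact area A = π·d²/4 = π·(0.02660 m)²/4 = 5.557e-04 m².
Expressed in SI base units: W = 2.437 N, H = 3.652e+09 Pa, K = 8.615e-03.
By Archard's law, V = K·W·L/H = 8.615e-03 · 2.437 · 131.5 / 3.652e+09 = 7.560e-10 m³.
Mean wear depth h = V/A = 7.560e-10 / 5.557e-04 = 1.360e-06 m.

value=1.360e-06 m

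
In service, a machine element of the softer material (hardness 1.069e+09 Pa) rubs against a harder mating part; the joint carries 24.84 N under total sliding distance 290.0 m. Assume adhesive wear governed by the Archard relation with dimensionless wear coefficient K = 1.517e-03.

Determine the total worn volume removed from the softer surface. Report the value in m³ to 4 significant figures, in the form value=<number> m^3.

The intermediates are printed rounded; the algebra holds full float precision, and rounded just once to four significant figures.
As SI base values: W = 24.84 N, H = 1.069e+09 Pa, K = 1.517e-03.
Worn volume V = K·W·L/H = 1.517e-03 · 24.84 · 290.0 / 1.069e+09 = 1.022e-08 m³.

value=1.022e-08 m^3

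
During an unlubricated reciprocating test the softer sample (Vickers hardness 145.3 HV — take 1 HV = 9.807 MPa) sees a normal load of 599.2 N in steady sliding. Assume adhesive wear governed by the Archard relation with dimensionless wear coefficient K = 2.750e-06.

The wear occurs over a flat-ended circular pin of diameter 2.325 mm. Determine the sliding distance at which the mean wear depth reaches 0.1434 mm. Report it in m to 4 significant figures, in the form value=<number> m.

Each operation carries full float precision; intermediate values appear rounded — a single final rounding: 4 significant figures.
Hardness H = 145.3 HV × 9.807 MPa/HV = 1425 MPa = 1.425e+09 Pa.
Pin diameter d = 2.325 mm = 0.002325 m. Contact area A = π·d²/4 = π·(0.002325 m)²/4 = 4.246e-06 m².
Depth limit h_lim = 0.1434 mm = 1.434e-04 m.
As SI base values: W = 599.2 N, H = 1.425e+09 Pa, K = 2.750e-06.
Allowed volume V_lim = h_lim·A = 1.434e-04 · 4.246e-06 = 6.088e-10 m³.
So the life L = V_lim·H/(K·W) = 6.088e-10 · 1.425e+09 / (2.750e-06 · 599.2) = 526.5 m.

value=526.5 m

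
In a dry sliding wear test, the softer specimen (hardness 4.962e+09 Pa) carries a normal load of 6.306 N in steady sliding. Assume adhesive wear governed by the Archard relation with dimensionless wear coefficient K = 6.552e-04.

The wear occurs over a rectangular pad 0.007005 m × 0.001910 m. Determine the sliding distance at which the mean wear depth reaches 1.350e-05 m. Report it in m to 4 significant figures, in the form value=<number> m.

Intermediates are displayed rounded, and all arithmetic carries exact precision — rounded once at the end, at four significant digits.
Convert: Contact area A = 0.007005 m × 0.001910 m = 1.338e-05 m².
Restated in SI base units: W = 6.306 N, H = 4.962e+09 Pa, K = 6.552e-04.
Allowed volume V_lim = h_lim·A = 1.350e-05 · 1.338e-05 = 1.806e-10 m³.
Thus life L = V_lim·H/(K·W) = 1.806e-10 · 4.962e+09 / (6.552e-04 · 6.306) = 216.9 m.

value=216.9 m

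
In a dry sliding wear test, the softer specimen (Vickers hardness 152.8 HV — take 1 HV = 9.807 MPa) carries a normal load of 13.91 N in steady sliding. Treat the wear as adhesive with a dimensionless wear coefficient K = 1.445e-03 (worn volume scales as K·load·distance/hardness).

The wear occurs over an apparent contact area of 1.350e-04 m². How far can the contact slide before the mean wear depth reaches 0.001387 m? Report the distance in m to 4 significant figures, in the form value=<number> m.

value=1.396e+04 m

All working math holds exact precision — the intermediates are printed rounded, and one last rounding, at four significant digits.
Convert: Hardness H = 152.8 HV × 9.807 MPa/HV = 1499 MPa = 1.499e+09 Pa.
In SI base units: W = 13.91 N, H = 1.499e+09 Pa, K = 1.445e-03.
Allowed volume V_lim = h_lim·A = 0.001387 · 1.350e-04 = 1.872e-07 m³.
Thus life L = V_lim·H/(K·W) = 1.872e-07 · 1.499e+09 / (1.445e-03 · 13.91) = 1.396e+04 m.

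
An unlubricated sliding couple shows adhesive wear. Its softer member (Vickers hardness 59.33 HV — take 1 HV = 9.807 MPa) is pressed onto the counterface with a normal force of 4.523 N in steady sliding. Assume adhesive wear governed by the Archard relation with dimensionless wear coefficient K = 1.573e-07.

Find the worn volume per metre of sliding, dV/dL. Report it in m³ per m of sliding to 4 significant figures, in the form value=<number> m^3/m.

Intermediate values appear rounded, and all working math keeps full precision; one last rounding to four significant figures.
Convert: Hardness H = 59.33 HV × 9.807 MPa/HV = 581.8 MPa = 5.818e+08 Pa.
Collected in SI base units: W = 4.523 N, H = 5.818e+08 Pa, K = 1.573e-07.
The wear rate dV/dL = K·W/H, so: 1.573e-07 · 4.523 / 5.818e+08 = 1.223e-15 m³/m.

value=1.223e-15 m^3/m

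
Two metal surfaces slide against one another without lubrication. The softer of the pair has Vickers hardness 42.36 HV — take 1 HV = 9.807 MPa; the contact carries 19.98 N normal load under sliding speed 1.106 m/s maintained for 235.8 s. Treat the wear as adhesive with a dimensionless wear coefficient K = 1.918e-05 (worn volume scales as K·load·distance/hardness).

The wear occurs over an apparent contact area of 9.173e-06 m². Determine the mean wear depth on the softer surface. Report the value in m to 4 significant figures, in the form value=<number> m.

value=2.623e-05 m

All arithmetic keeps exact precision — intermediate values are displayed rounded, and rounded once at the end: 4 significant digits.
Sliding distance L = v·t = 1.106 m/s × 235.8 s = 260.8 m.
Hardness H = 42.36 HV × 9.807 MPa/HV = 415.4 MPa = 4.154e+08 Pa.
In SI base units, W = 19.98 N, H = 4.154e+08 Pa, K = 1.918e-05.
Apply Archard: V = K·W·L/H = 1.918e-05 · 19.98 · 260.8 / 4.154e+08 = 2.406e-10 m³.
Average depth h = V/A = 2.406e-10 / 9.173e-06 = 2.623e-05 m.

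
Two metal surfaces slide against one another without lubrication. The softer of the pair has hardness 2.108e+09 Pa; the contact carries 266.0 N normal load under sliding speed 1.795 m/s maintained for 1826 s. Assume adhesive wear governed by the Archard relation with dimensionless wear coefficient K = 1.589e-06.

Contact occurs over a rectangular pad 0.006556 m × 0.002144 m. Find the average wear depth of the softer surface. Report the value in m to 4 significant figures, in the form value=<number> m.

value=4.676e-05 m

Printed values are rounded — every step carries full float precision; a lone final rounding, at four significant figures.
Convert: Path length L = v·t = 1.795 m/s × 1826 s = 3278 m.
Convert: Contact area A = 0.006556 m × 0.002144 m = 1.406e-05 m².
Working in SI base units: W = 266.0 N, H = 2.108e+09 Pa, K = 1.589e-06.
By Archard's law, V = K·W·L/H = 1.589e-06 · 266.0 · 3278 / 2.108e+09 = 6.572e-10 m³.
Depth of wear h = V/A = 6.572e-10 / 1.406e-05 = 4.676e-05 m.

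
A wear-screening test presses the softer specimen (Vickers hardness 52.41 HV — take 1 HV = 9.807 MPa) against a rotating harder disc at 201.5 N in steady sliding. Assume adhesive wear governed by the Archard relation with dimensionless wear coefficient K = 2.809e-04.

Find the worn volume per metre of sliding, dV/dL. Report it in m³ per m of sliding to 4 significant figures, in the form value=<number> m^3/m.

The intermediates are shown rounded; the algebra carries full float precision; rounded just once, at 4 significant digits.
Hardness H = 52.41 HV × 9.807 MPa/HV = 514.0 MPa = 5.140e+08 Pa.
Collected in SI base units: W = 201.5 N, H = 5.140e+08 Pa, K = 2.809e-04.
The wear rate dV/dL = K·W/H: 2.809e-04 · 201.5 / 5.140e+08 = 1.101e-10 m³/m.

value=1.101e-10 m^3/m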